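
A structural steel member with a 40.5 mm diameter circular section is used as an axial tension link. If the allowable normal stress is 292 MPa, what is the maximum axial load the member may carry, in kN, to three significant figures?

A = 1288 mm².
P_max = σ_allow · A = 292 · 1288 = 376200 N = 376.2 kN.

376 kN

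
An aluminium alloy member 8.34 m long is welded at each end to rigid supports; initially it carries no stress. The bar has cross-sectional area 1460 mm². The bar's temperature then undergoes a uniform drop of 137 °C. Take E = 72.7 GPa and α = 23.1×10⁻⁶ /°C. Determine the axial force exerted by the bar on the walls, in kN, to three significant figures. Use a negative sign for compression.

336 kN

Free thermal expansion αLΔT = 23.1e-6 · 8340 · -137 = -26.39 mm.
The walls impose strain ε = −(-26.39)/8340 = 3.1647e-03; σ = Eε = 72700 · 3.1647e-03 = 230.1 MPa.
Wall reaction R = σ·A = 230.1·1460 = 335900 N = 335.9 kN.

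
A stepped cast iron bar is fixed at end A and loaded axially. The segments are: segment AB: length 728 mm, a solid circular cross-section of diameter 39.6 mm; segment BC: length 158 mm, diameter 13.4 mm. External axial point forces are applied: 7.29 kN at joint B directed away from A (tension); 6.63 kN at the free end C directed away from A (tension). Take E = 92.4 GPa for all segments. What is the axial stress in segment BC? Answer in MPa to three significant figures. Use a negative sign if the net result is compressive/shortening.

47.0 MPa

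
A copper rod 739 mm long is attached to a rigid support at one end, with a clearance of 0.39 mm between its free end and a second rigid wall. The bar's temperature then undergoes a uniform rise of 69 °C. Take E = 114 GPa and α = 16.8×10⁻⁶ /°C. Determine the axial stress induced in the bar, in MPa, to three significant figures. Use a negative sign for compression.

-72.0 MPa

Free thermal expansion αLΔT = 16.8e-6 · 739 · 69 = 0.8566 mm.
The walls engage after the gap closes; constrained expansion = 0.8566 − 0.39 = 0.4666 mm.
The walls impose strain ε = −(0.4666)/739 = -6.3146e-04; σ = Eε = 114000 · -6.3146e-04 = -71.99 MPa.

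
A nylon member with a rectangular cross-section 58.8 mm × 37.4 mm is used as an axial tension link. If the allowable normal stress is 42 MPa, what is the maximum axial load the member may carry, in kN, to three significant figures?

92.4 kN

A = 2199 mm².
P_max = σ_allow · A = 42 · 2199 = 92360 N = 92.36 kN.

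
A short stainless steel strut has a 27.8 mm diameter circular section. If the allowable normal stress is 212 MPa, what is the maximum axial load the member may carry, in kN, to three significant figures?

129 kN

A = 607 mm².
P_max = σ_allow · A = 212 · 607 = 128700 N = 128.7 kN.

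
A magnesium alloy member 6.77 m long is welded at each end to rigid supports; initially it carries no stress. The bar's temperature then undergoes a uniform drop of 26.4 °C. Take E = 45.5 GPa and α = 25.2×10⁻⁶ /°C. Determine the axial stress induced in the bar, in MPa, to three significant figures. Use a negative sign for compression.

30.3 MPa

Free thermal expansion αLΔT = 25.2e-6 · 6770 · -26.4 = -4.504 mm.
The walls impose strain ε = −(-4.504)/6770 = 6.6528e-04; σ = Eε = 45500 · 6.6528e-04 = 30.27 MPa.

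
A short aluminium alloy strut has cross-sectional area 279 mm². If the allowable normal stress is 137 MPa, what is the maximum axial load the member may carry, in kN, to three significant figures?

38.2 kN

P_max = σ_allow · A = 137 · 279 = 38220 N = 38.22 kN.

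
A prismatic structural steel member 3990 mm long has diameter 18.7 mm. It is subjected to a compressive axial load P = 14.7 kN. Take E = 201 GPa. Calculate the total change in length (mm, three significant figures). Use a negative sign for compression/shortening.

A = 274.6 mm².
δ_mech = NL/(AE) = -14700·3990/(274.6·201000) = -1.062 mm.

-1.06 mm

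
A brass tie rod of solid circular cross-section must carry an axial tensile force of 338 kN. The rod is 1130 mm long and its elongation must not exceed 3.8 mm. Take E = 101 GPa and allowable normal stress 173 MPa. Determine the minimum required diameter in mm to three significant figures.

49.9 mm

Required area A ≥ P/σ_allow = 338000/173 = 1954 mm².
For a solid circular section, d ≥ √(4A/π) = 49.88 mm.
Elongation limit: A ≥ PL/(Eδ_allow) = 338000·1130/(101000·3.8) = 995.2 mm² ⇒ d ≥ 35.6 mm.
The stress limit governs.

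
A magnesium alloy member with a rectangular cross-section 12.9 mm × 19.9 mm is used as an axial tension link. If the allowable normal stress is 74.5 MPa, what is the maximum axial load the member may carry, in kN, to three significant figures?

19.1 kN

A = 256.7 mm².
P_max = σ_allow · A = 74.5 · 256.7 = 19120 N = 19.12 kN.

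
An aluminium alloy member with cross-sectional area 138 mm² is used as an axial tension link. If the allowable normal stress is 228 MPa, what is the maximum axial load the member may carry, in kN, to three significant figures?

P_max = σ_allow · A = 228 · 138 = 31460 N = 31.46 kN.

31.5 kN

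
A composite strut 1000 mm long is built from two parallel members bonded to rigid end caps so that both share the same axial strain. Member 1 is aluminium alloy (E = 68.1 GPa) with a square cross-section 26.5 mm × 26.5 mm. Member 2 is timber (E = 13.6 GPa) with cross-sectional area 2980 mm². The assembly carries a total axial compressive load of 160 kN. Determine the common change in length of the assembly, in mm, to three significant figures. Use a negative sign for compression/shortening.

-1.81 mm

A_1 = 702.2 mm².
Equal strain + equilibrium ⇒ each member carries load in proportion to AE: A₁E₁ = 47820000 N, A₂E₂ = 40530000 N, ΣAE = 88350000 N.
δ = PL/ΣAE = -160000·1000/88350000 = -1.811 mm.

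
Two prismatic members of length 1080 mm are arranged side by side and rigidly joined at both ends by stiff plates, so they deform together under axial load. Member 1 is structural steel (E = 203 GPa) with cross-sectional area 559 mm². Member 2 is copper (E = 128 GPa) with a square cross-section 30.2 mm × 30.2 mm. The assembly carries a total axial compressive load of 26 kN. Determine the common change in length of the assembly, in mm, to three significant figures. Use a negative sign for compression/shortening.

-0.122 mm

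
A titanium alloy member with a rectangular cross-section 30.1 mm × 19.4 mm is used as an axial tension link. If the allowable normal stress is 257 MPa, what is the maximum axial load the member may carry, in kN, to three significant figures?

A = 583.9 mm².
P_max = σ_allow · A = 257 · 583.9 = 150100 N = 150.1 kN.

150 kN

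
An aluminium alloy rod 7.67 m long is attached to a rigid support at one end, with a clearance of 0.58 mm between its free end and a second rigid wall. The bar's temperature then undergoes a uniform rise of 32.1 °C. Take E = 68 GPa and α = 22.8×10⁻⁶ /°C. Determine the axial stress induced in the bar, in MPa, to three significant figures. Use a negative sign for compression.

Free thermal expansion αLΔT = 22.8e-6 · 7670 · 32.1 = 5.614 mm.
The walls engage after the gap closes; constrained expansion = 5.614 − 0.58 = 5.034 mm.
The walls impose strain ε = −(5.034)/7670 = -6.5626e-04; σ = Eε = 68000 · -6.5626e-04 = -44.63 MPa.

-44.6 MPa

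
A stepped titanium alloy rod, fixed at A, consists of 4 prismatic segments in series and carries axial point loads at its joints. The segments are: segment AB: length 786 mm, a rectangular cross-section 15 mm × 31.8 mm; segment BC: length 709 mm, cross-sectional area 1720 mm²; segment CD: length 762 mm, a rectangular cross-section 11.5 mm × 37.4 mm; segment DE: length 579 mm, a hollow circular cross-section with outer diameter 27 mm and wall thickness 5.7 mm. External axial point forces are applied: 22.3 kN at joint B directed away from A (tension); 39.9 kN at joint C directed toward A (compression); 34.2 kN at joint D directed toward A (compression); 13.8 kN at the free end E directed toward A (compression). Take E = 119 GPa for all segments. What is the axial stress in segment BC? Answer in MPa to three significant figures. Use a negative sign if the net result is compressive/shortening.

-51.1 MPa

Internal axial forces (sectioning from the free end, tension +): N_DE = -13.8 kN, N_CD = -48 kN, N_BC = -87.9 kN, N_AB = -65.6 kN.
σ_BC = N_BC/A_BC = -87900/1720 = -51.1 MPa.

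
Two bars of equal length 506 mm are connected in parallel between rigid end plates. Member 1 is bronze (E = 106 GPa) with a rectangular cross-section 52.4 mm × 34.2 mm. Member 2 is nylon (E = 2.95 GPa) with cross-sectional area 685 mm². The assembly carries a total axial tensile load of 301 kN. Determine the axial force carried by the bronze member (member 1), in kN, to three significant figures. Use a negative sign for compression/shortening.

298 kN

A_1 = 1792 mm².
Equal strain + equilibrium ⇒ each member carries load in proportion to AE: A₁E₁ = 190000000 N, A₂E₂ = 2021000 N, ΣAE = 192000000 N.
F₁ = P·A₁E₁/ΣAE = 301000·190000000/192000000 = 297800 N.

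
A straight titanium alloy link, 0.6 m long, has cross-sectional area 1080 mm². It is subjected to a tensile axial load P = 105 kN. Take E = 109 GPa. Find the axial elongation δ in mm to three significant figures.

0.535 mm

δ_mech = NL/(AE) = 105000·600/(1080·109000) = 0.5352 mm.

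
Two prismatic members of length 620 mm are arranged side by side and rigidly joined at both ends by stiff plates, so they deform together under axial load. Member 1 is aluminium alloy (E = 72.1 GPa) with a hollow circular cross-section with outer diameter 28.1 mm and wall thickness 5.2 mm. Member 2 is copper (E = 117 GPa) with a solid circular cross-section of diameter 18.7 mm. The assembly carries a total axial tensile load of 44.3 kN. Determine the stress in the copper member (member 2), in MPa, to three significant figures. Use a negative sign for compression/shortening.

87.7 MPa

A_1 = 374.1 mm².
A_2 = 274.6 mm².
Equal strain + equilibrium ⇒ each member carries load in proportion to AE: A₁E₁ = 26970000 N, A₂E₂ = 32130000 N, ΣAE = 59110000 N.
σ₂ = P·E₂/ΣAE = 44300·117000/59110000 = 87.69 MPa.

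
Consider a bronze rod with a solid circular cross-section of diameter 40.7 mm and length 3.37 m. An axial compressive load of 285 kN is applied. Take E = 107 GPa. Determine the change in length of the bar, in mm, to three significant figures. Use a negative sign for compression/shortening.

A = 1301 mm².
δ_mech = NL/(AE) = -285000·3370/(1301·107000) = -6.899 mm.

-6.90 mm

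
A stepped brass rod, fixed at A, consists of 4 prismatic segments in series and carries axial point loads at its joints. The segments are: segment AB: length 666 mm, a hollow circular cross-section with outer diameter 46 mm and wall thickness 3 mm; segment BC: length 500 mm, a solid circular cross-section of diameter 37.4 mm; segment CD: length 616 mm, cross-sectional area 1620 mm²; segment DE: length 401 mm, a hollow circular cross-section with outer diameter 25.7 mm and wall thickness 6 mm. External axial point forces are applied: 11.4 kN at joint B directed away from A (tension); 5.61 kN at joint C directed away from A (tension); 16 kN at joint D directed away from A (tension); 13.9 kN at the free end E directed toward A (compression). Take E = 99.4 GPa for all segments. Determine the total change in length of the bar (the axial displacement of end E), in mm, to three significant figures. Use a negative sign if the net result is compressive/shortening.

0.208 mm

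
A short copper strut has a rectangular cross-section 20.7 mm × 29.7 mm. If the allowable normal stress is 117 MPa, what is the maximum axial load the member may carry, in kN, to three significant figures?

A = 614.8 mm².
P_max = σ_allow · A = 117 · 614.8 = 71930 N = 71.93 kN.

71.9 kN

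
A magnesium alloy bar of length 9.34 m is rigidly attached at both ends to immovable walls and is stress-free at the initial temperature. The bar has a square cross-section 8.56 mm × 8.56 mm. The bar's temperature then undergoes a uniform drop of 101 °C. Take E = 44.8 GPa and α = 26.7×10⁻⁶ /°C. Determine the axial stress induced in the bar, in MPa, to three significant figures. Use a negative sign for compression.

Free thermal expansion αLΔT = 26.7e-6 · 9340 · -101 = -25.19 mm.
The walls impose strain ε = −(-25.19)/9340 = 2.6967e-03; σ = Eε = 44800 · 2.6967e-03 = 120.8 MPa.

121 MPa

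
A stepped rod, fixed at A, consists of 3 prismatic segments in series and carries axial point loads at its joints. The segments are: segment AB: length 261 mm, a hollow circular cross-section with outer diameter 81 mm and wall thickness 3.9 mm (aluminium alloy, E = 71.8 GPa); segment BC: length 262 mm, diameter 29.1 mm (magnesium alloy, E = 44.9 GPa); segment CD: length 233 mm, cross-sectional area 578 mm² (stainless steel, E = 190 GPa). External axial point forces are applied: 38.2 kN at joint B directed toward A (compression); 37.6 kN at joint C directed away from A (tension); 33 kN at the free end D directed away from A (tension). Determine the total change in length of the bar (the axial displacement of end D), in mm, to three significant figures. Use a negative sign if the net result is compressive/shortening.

0.814 mm

Internal axial forces (sectioning from the free end, tension +): N_CD = 33 kN, N_BC = 70.6 kN, N_AB = 32.4 kN.
A_AB = 944.6 mm².
A_BC = 665.1 mm².
δ_AB = 32400·261/(944.6·71800) = 0.1247 mm
δ_BC = 70600·262/(665.1·44900) = 0.6194 mm
δ_CD = 33000·233/(578·190000) = 0.07001 mm
δ = Σδ_i = 0.8141 mm.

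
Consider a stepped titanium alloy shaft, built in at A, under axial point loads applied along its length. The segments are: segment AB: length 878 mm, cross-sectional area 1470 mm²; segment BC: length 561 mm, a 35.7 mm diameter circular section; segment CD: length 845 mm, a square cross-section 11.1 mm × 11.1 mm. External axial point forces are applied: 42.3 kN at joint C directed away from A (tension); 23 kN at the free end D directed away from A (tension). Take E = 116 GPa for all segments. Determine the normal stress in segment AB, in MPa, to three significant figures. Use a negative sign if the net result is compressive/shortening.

Internal axial forces (sectioning from the free end, tension +): N_CD = 23 kN, N_BC = 65.3 kN, N_AB = 65.3 kN.
σ_AB = N_AB/A_AB = 65300/1470 = 44.42 MPa.

44.4 MPa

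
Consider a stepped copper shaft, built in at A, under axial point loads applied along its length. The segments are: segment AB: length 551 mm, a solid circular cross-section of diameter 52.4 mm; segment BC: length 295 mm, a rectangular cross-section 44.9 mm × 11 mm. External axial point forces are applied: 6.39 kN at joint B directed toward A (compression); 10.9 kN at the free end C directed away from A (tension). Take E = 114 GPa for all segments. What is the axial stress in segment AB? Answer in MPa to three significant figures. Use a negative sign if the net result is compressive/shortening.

2.09 MPa

Internal axial forces (sectioning from the free end, tension +): N_BC = 10.9 kN, N_AB = 4.51 kN.
A_AB = 2157 mm².
σ_AB = N_AB/A_AB = 4510/2157 = 2.091 MPa.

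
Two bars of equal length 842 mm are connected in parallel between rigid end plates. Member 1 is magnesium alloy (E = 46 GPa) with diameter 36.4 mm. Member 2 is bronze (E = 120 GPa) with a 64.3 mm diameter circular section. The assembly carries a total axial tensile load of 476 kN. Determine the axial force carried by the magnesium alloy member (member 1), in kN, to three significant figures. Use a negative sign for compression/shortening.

A_1 = 1041 mm².
A_2 = 3247 mm².
Equal strain + equilibrium ⇒ each member carries load in proportion to AE: A₁E₁ = 47870000 N, A₂E₂ = 389700000 N, ΣAE = 437500000 N.
F₁ = P·A₁E₁/ΣAE = 476000·47870000/437500000 = 52080 N.

52.1 kN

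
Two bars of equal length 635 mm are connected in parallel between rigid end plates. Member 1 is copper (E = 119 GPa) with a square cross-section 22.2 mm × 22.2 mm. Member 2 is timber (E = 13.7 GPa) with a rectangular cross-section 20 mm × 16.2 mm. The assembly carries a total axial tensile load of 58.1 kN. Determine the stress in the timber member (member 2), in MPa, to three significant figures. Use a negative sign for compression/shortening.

A_1 = 492.8 mm².
A_2 = 324 mm².
Equal strain + equilibrium ⇒ each member carries load in proportion to AE: A₁E₁ = 58650000 N, A₂E₂ = 4439000 N, ΣAE = 63090000 N.
σ₂ = P·E₂/ΣAE = 58100·13700/63090000 = 12.62 MPa.

12.6 MPa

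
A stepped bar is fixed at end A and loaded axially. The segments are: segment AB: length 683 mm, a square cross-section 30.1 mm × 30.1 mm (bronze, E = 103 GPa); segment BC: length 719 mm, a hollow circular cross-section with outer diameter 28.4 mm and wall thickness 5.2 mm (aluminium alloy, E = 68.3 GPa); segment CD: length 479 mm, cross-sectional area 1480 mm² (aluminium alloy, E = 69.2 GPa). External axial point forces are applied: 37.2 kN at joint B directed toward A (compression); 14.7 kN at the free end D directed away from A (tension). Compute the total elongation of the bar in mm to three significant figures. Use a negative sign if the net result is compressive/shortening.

Internal axial forces (sectioning from the free end, tension +): N_CD = 14.7 kN, N_BC = 14.7 kN, N_AB = -22.5 kN.
A_AB = 906 mm².
A_BC = 379 mm².
δ_AB = -22500·683/(906·103000) = -0.1647 mm
δ_BC = 14700·719/(379·68300) = 0.4083 mm
δ_CD = 14700·479/(1480·69200) = 0.06875 mm
δ = Σδ_i = 0.3124 mm.

0.312 mm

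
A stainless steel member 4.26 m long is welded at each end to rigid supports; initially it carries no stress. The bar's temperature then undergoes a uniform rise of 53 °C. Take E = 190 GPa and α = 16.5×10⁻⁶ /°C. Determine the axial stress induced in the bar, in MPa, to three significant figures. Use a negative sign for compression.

Free thermal expansion αLΔT = 16.5e-6 · 4260 · 53 = 3.725 mm.
The walls impose strain ε = −(3.725)/4260 = -8.7450e-04; σ = Eε = 190000 · -8.7450e-04 = -166.2 MPa.

-166 MPa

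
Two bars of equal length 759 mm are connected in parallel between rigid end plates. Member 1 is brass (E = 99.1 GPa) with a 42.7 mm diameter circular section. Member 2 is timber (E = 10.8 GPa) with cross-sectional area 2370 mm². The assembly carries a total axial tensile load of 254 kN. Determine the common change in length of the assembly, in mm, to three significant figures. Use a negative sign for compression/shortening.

1.15 mm

A_1 = 1432 mm².
Equal strain + equilibrium ⇒ each member carries load in proportion to AE: A₁E₁ = 141900000 N, A₂E₂ = 25600000 N, ΣAE = 167500000 N.
δ = PL/ΣAE = 254000·759/167500000 = 1.151 mm.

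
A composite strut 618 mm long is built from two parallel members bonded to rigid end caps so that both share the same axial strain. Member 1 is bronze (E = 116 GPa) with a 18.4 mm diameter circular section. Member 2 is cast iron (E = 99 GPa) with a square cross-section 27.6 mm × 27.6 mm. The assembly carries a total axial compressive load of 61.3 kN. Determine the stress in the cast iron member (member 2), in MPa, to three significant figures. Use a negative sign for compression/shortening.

A_1 = 265.9 mm².
A_2 = 761.8 mm².
Equal strain + equilibrium ⇒ each member carries load in proportion to AE: A₁E₁ = 30840000 N, A₂E₂ = 75410000 N, ΣAE = 106300000 N.
σ₂ = P·E₂/ΣAE = -61300·99000/106300000 = -57.11 MPa.

-57.1 MPa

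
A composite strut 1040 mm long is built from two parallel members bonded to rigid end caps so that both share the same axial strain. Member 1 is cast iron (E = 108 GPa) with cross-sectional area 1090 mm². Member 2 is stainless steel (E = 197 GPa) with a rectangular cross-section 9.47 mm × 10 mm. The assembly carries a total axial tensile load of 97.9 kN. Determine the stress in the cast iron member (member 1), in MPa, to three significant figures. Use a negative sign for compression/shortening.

77.5 MPa

A_2 = 94.7 mm².
Equal strain + equilibrium ⇒ each member carries load in proportion to AE: A₁E₁ = 117700000 N, A₂E₂ = 18660000 N, ΣAE = 136400000 N.
σ₁ = P·E₁/ΣAE = 97900·108000/136400000 = 77.53 MPa.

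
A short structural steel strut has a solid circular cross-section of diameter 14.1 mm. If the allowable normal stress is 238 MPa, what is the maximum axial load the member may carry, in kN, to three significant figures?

A = 156.1 mm².
P_max = σ_allow · A = 238 · 156.1 = 37160 N = 37.16 kN.

37.2 kN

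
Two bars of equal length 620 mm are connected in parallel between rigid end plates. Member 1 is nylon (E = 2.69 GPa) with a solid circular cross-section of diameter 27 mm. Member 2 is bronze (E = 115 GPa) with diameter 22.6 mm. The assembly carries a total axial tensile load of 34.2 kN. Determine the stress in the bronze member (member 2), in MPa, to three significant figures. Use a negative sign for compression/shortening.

82.5 MPa

A_1 = 572.6 mm².
A_2 = 401.1 mm².
Equal strain + equilibrium ⇒ each member carries load in proportion to AE: A₁E₁ = 1540000 N, A₂E₂ = 46130000 N, ΣAE = 47670000 N.
σ₂ = P·E₂/ΣAE = 34200·115000/47670000 = 82.5 MPa.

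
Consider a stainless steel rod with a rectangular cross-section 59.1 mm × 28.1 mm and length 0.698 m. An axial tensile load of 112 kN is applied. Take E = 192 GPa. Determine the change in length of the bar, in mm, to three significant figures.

A = 1661 mm².
δ_mech = NL/(AE) = 112000·698/(1661·192000) = 0.2452 mm.

0.245 mm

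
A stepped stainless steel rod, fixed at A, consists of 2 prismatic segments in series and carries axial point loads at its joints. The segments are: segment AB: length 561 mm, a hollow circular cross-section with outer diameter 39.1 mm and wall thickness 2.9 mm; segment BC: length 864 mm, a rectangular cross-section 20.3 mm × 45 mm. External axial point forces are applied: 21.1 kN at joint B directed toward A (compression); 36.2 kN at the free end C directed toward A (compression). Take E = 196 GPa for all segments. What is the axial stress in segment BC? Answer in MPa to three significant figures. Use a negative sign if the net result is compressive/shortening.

-39.6 MPa

Internal axial forces (sectioning from the free end, tension +): N_BC = -36.2 kN, N_AB = -57.3 kN.
A_BC = 913.5 mm².
σ_BC = N_BC/A_BC = -36200/913.5 = -39.63 MPa.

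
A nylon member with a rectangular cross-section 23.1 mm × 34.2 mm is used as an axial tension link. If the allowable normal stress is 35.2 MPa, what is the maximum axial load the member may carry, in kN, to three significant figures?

A = 790 mm².
P_max = σ_allow · A = 35.2 · 790 = 27810 N = 27.81 kN.

27.8 kN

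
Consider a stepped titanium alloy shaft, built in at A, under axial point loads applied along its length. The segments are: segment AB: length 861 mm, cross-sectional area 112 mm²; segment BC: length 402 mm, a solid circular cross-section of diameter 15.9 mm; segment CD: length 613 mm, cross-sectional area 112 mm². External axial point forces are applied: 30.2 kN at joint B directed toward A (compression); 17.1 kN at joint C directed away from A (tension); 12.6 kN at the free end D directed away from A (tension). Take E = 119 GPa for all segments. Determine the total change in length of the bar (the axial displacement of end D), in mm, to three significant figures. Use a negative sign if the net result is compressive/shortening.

1.05 mm

Internal axial forces (sectioning from the free end, tension +): N_CD = 12.6 kN, N_BC = 29.7 kN, N_AB = -0.5 kN.
A_BC = 198.6 mm².
δ_AB = -500·861/(112·119000) = -0.0323 mm
δ_BC = 29700·402/(198.6·119000) = 0.5053 mm
δ_CD = 12600·613/(112·119000) = 0.5795 mm
δ = Σδ_i = 1.053 mm.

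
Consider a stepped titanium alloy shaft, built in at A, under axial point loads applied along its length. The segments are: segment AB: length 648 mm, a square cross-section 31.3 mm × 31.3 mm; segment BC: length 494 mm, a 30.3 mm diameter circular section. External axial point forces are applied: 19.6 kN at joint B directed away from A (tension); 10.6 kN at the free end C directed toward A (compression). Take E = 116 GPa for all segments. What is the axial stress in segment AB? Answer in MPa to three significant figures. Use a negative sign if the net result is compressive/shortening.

9.19 MPa

Internal axial forces (sectioning from the free end, tension +): N_BC = -10.6 kN, N_AB = 9 kN.
A_AB = 979.7 mm².
σ_AB = N_AB/A_AB = 9000/979.7 = 9.187 MPa.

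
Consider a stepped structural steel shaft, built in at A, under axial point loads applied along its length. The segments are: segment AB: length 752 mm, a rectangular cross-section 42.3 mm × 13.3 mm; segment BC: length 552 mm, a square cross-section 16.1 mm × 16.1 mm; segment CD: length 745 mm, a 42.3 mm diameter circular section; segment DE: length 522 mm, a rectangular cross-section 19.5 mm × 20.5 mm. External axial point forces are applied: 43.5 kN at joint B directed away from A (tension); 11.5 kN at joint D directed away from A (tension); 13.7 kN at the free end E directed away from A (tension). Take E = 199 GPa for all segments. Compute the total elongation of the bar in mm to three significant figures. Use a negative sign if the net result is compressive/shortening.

0.888 mm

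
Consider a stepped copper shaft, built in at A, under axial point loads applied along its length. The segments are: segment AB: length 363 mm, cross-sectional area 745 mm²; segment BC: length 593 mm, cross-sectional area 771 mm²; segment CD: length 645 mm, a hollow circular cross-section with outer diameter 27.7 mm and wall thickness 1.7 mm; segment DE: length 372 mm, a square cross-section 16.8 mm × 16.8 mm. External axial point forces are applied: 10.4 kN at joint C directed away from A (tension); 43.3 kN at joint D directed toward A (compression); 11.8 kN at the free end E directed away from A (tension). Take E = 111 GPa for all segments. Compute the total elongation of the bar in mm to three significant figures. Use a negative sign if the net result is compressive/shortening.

Internal axial forces (sectioning from the free end, tension +): N_DE = 11.8 kN, N_CD = -31.5 kN, N_BC = -21.1 kN, N_AB = -21.1 kN.
A_CD = 138.9 mm².
A_DE = 282.2 mm².
δ_AB = -21100·363/(745·111000) = -0.09262 mm
δ_BC = -21100·593/(771·111000) = -0.1462 mm
δ_CD = -31500·645/(138.9·111000) = -1.318 mm
δ_DE = 11800·372/(282.2·111000) = 0.1401 mm
δ = Σδ_i = -1.417 mm.

-1.42 mm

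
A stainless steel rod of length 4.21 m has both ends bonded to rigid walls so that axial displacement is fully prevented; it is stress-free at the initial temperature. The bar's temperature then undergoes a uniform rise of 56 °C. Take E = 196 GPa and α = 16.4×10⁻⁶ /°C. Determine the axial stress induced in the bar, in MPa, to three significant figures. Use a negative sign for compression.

-180 MPa

Free thermal expansion αLΔT = 16.4e-6 · 4210 · 56 = 3.866 mm.
The walls impose strain ε = −(3.866)/4210 = -9.1840e-04; σ = Eε = 196000 · -9.1840e-04 = -180 MPa.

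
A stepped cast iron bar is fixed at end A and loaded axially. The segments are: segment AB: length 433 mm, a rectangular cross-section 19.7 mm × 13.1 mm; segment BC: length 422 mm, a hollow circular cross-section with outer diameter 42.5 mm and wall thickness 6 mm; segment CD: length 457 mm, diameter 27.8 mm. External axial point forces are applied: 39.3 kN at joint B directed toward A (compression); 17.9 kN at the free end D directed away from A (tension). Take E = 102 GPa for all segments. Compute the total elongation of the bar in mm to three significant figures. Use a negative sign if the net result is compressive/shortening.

-0.112 mm

Internal axial forces (sectioning from the free end, tension +): N_CD = 17.9 kN, N_BC = 17.9 kN, N_AB = -21.4 kN.
A_AB = 258.1 mm².
A_BC = 688 mm².
A_CD = 607 mm².
δ_AB = -21400·433/(258.1·102000) = -0.352 mm
δ_BC = 17900·422/(688·102000) = 0.1076 mm
δ_CD = 17900·457/(607·102000) = 0.1321 mm
δ = Σδ_i = -0.1123 mm.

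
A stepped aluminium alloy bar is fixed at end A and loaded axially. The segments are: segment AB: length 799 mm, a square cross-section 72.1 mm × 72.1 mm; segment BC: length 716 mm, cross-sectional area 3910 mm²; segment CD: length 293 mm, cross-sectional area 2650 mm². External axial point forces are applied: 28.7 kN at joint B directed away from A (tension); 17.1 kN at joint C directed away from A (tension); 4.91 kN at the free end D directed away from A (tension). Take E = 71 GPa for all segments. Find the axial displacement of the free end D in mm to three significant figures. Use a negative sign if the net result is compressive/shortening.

0.174 mm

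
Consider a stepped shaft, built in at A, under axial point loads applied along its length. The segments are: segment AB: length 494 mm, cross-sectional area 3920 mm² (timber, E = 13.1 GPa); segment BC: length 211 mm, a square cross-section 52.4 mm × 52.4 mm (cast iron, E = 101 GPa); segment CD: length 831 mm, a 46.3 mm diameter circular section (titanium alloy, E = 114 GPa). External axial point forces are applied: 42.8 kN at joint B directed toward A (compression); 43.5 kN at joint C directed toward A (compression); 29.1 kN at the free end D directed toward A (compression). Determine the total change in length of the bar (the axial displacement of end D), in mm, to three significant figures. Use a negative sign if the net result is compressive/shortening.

-1.29 mm

Internal axial forces (sectioning from the free end, tension +): N_CD = -29.1 kN, N_BC = -72.6 kN, N_AB = -115.4 kN.
A_BC = 2746 mm².
A_CD = 1684 mm².
δ_AB = -115400·494/(3920·13100) = -1.11 mm
δ_BC = -72600·211/(2746·101000) = -0.05524 mm
δ_CD = -29100·831/(1684·114000) = -0.126 mm
δ = Σδ_i = -1.291 mm.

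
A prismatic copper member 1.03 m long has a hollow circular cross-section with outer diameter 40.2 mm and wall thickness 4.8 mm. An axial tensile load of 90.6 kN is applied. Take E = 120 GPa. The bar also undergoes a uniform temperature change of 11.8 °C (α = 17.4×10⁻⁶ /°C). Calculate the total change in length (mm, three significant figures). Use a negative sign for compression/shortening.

A = 533.8 mm².
δ_mech = NL/(AE) = 90600·1030/(533.8·120000) = 1.457 mm.
δ_thermal = αLΔT = 17.4e-6·1030·11.8 = 0.2115 mm.
δ = δ_mech + δ_thermal = 1.668 mm.

1.67 mm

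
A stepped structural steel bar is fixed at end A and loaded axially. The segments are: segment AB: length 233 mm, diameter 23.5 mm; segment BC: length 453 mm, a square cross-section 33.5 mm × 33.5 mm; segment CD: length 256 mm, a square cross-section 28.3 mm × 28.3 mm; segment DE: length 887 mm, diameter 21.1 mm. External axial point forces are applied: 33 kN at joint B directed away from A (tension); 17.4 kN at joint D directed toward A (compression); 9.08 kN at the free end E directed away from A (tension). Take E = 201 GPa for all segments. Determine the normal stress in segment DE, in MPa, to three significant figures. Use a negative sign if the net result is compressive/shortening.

26.0 MPa

Internal axial forces (sectioning from the free end, tension +): N_DE = 9.08 kN, N_CD = -8.32 kN, N_BC = -8.32 kN, N_AB = 24.68 kN.
A_DE = 349.7 mm².
σ_DE = N_DE/A_DE = 9080/349.7 = 25.97 MPa.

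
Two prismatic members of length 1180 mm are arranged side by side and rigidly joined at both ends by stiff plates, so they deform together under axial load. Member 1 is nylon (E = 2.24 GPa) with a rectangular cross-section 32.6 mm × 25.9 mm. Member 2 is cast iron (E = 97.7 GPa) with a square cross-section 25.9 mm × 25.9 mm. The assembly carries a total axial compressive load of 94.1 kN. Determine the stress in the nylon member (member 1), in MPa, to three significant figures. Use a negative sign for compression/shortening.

A_1 = 844.3 mm².
A_2 = 670.8 mm².
Equal strain + equilibrium ⇒ each member carries load in proportion to AE: A₁E₁ = 1891000 N, A₂E₂ = 65540000 N, ΣAE = 67430000 N.
σ₁ = P·E₁/ΣAE = -94100·2240/67430000 = -3.126 MPa.

-3.13 MPa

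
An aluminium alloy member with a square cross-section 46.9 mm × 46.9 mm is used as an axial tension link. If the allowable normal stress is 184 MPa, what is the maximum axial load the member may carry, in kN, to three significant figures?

405 kN

A = 2200 mm².
P_max = σ_allow · A = 184 · 2200 = 404700 N = 404.7 kN.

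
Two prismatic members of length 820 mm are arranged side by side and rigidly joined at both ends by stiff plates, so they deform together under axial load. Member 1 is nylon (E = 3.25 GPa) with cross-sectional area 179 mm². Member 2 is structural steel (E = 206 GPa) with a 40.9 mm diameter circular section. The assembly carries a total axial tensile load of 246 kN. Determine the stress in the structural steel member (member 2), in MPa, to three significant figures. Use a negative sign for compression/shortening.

187 MPa

A_2 = 1314 mm².
Equal strain + equilibrium ⇒ each member carries load in proportion to AE: A₁E₁ = 581800 N, A₂E₂ = 270600000 N, ΣAE = 271200000 N.
σ₂ = P·E₂/ΣAE = 246000·206000/271200000 = 186.8 MPa.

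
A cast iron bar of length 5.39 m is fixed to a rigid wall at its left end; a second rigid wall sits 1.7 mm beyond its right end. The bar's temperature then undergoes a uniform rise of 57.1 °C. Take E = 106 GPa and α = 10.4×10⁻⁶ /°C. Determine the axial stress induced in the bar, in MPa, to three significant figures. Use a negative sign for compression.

Free thermal expansion αLΔT = 10.4e-6 · 5390 · 57.1 = 3.201 mm.
The walls engage after the gap closes; constrained expansion = 3.201 − 1.7 = 1.501 mm.
The walls impose strain ε = −(1.501)/5390 = -2.7844e-04; σ = Eε = 106000 · -2.7844e-04 = -29.51 MPa.

-29.5 MPa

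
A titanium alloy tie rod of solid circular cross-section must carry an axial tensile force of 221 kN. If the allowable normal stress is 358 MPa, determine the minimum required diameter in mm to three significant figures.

Required area A ≥ P/σ_allow = 221000/358 = 617.3 mm².
For a solid circular section, d ≥ √(4A/π) = 28.04 mm.

28.0 mm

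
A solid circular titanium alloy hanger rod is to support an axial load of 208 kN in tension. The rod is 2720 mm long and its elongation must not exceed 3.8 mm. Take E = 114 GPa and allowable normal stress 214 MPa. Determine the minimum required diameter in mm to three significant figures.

40.8 mm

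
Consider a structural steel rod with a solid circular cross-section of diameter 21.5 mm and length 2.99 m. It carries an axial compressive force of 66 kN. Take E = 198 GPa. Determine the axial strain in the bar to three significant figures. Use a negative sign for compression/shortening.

-9.18e-04

A = 363.1 mm².
σ = N/A = -181.8 MPa; ε = σ/E = -181.8/198000 = -9.181e-04.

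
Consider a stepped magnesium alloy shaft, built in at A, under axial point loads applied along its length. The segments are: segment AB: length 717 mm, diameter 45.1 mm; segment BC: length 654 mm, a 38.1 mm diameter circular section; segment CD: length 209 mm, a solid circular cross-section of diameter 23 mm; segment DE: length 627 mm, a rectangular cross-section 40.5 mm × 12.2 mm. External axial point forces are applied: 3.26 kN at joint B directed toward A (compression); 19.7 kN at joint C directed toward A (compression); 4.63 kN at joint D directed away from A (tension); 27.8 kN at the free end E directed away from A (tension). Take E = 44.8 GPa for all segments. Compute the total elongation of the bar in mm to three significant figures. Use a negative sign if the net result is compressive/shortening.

Internal axial forces (sectioning from the free end, tension +): N_DE = 27.8 kN, N_CD = 32.43 kN, N_BC = 12.73 kN, N_AB = 9.47 kN.
A_AB = 1598 mm².
A_BC = 1140 mm².
A_CD = 415.5 mm².
A_DE = 494.1 mm².
δ_AB = 9470·717/(1598·44800) = 0.09487 mm
δ_BC = 12730·654/(1140·44800) = 0.163 mm
δ_CD = 32430·209/(415.5·44800) = 0.3641 mm
δ_DE = 27800·627/(494.1·44800) = 0.7874 mm
δ = Σδ_i = 1.409 mm.

1.41 mm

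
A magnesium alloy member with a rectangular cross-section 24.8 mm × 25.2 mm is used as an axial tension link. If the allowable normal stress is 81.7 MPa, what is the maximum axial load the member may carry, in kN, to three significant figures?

51.1 kN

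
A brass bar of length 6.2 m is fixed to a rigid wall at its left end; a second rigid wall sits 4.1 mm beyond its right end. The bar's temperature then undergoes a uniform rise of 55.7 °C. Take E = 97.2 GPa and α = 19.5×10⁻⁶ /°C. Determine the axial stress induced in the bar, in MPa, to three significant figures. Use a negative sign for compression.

Free thermal expansion αLΔT = 19.5e-6 · 6200 · 55.7 = 6.734 mm.
The walls engage after the gap closes; constrained expansion = 6.734 − 4.1 = 2.634 mm.
The walls impose strain ε = −(2.634)/6200 = -4.2486e-04; σ = Eε = 97200 · -4.2486e-04 = -41.3 MPa.

-41.3 MPa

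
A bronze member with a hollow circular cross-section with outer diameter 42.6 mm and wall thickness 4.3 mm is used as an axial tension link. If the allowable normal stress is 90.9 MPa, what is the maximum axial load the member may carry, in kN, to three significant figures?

A = 517.4 mm².
P_max = σ_allow · A = 90.9 · 517.4 = 47030 N = 47.03 kN.

47.0 kN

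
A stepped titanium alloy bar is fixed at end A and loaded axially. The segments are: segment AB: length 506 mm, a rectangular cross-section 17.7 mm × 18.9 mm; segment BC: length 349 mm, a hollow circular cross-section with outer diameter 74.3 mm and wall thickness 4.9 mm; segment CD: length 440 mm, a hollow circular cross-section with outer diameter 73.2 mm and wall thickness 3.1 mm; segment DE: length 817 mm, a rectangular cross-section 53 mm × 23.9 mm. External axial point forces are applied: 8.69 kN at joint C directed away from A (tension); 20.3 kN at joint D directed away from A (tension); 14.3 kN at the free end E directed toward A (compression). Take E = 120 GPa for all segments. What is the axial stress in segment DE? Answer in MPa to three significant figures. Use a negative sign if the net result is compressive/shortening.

-11.3 MPa

Internal axial forces (sectioning from the free end, tension +): N_DE = -14.3 kN, N_CD = 6 kN, N_BC = 14.69 kN, N_AB = 14.69 kN.
A_DE = 1267 mm².
σ_DE = N_DE/A_DE = -14300/1267 = -11.29 MPa.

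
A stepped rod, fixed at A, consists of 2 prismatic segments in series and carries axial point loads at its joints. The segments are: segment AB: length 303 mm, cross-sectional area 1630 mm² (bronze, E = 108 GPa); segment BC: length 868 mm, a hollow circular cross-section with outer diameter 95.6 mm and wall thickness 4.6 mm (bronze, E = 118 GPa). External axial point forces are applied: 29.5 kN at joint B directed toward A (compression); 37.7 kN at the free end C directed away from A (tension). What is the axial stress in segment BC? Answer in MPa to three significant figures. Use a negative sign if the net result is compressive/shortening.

28.7 MPa

Internal axial forces (sectioning from the free end, tension +): N_BC = 37.7 kN, N_AB = 8.2 kN.
A_BC = 1315 mm².
σ_BC = N_BC/A_BC = 37700/1315 = 28.67 MPa.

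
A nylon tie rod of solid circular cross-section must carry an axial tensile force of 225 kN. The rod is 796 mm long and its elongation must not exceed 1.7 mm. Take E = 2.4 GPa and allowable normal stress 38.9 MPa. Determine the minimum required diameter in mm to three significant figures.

Required area A ≥ P/σ_allow = 225000/38.9 = 5784 mm².
For a solid circular section, d ≥ √(4A/π) = 85.82 mm.
Elongation limit: A ≥ PL/(Eδ_allow) = 225000·796/(2400·1.7) = 43900 mm² ⇒ d ≥ 236.4 mm.
The elongation limit governs.

236 mm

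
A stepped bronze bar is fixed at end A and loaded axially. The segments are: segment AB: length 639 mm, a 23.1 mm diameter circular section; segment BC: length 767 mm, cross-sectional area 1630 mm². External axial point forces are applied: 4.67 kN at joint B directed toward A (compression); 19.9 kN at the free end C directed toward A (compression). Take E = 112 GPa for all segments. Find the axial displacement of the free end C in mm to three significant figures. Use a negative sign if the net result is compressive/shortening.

Internal axial forces (sectioning from the free end, tension +): N_BC = -19.9 kN, N_AB = -24.57 kN.
A_AB = 419.1 mm².
δ_AB = -24570·639/(419.1·112000) = -0.3345 mm
δ_BC = -19900·767/(1630·112000) = -0.08361 mm
δ = Σδ_i = -0.4181 mm.

-0.418 mm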